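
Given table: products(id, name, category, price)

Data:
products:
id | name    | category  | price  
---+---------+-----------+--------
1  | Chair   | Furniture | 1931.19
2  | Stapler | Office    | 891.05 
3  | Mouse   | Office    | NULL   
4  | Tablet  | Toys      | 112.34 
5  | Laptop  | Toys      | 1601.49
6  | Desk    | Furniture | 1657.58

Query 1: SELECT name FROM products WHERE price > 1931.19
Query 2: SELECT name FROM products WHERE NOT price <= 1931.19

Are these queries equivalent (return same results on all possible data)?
Yes, equivalent

Both queries return: []

Reason: Both filter price > 1931.19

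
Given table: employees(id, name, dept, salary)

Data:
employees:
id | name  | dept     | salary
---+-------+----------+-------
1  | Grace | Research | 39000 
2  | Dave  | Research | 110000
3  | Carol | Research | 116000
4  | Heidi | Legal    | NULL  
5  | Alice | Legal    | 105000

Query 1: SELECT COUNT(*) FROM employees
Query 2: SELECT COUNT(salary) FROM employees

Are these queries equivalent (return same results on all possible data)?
No, not equivalent

Query 1 returns: [(5,)]
Query 2 returns: [(4,)]

Reason: COUNT(*) includes NULLs, COUNT(column) excludes them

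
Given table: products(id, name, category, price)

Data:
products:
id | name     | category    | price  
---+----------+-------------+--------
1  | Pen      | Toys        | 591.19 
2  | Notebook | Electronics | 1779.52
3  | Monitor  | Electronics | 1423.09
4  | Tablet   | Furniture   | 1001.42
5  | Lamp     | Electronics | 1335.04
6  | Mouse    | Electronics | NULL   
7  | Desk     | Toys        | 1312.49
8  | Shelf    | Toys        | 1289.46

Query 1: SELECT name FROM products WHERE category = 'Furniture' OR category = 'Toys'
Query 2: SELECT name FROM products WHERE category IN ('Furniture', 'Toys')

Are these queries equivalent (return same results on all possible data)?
Yes, equivalent

Both queries return: [('Desk',), ('Pen',), ('Shelf',), ('Tablet',)]

Reason: OR vs IN are equivalent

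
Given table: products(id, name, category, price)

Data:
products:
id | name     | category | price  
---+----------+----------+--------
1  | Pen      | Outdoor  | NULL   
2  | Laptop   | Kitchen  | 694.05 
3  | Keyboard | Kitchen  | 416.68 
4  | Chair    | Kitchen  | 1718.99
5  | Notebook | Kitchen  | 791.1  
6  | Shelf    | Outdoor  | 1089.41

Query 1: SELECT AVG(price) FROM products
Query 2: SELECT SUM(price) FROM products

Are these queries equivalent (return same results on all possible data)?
No, not equivalent

Query 1 returns: [(942.046,)]
Query 2 returns: [(4710.2300000000005,)]

Reason: AVG vs SUM give different aggregate values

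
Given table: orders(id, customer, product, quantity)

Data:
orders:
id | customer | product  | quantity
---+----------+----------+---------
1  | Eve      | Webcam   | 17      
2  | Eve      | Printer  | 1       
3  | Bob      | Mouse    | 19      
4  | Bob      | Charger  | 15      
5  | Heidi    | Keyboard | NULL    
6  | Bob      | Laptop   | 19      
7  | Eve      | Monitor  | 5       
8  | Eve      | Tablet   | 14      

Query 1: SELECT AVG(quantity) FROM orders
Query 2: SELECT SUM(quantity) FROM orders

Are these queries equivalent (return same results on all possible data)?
No, not equivalent

Query 1 returns: [(12.857142857142858,)]
Query 2 returns: [(90,)]

Reason: AVG vs SUM give different aggregate values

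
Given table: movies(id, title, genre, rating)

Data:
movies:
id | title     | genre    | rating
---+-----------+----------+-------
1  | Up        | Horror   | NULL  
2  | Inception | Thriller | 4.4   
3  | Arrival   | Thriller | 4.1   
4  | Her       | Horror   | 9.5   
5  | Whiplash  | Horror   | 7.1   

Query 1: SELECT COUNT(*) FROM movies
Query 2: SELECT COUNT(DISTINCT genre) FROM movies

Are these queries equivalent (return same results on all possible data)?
No, not equivalent

Query 1 returns: [(5,)]
Query 2 returns: [(2,)]

Reason: COUNT(*) counts rows, COUNT(DISTINCT genre) counts unique genres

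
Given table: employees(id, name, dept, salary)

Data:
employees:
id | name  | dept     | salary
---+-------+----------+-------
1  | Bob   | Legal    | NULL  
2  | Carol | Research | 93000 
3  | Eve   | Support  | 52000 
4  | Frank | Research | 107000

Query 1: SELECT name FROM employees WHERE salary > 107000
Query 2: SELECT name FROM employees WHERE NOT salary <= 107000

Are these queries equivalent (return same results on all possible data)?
Yes, equivalent

Both queries return: []

Reason: Both filter salary > 107000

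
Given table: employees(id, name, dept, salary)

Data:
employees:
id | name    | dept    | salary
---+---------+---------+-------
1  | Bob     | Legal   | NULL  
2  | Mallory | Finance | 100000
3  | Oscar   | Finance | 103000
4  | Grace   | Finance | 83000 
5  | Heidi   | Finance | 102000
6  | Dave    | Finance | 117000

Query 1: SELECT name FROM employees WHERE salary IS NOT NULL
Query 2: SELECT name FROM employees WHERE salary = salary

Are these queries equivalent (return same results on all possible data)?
Yes, equivalent

Both queries return: [('Dave',), ('Grace',), ('Heidi',), ('Mallory',), ('Oscar',)]

Reason: IS NOT NULL vs self-equality (both exclude NULLs)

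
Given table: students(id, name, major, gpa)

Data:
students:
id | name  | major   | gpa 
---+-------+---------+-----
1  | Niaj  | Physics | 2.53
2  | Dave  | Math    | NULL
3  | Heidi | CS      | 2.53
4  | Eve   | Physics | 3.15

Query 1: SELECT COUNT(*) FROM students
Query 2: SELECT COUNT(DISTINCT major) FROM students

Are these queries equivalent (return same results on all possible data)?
No, not equivalent

Query 1 returns: [(4,)]
Query 2 returns: [(3,)]

Reason: COUNT(*) counts rows, COUNT(DISTINCT major) counts unique majors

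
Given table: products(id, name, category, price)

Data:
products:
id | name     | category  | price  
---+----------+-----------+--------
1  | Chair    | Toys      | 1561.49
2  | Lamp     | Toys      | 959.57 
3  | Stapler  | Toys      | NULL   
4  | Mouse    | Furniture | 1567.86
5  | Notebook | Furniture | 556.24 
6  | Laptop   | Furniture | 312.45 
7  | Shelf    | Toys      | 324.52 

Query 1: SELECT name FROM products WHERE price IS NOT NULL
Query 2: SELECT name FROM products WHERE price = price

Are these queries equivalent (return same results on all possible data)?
Yes, equivalent

Both queries return: [('Chair',), ('Lamp',), ('Laptop',), ('Mouse',), ('Notebook',), ('Shelf',)]

Reason: IS NOT NULL vs self-equality (both exclude NULLs)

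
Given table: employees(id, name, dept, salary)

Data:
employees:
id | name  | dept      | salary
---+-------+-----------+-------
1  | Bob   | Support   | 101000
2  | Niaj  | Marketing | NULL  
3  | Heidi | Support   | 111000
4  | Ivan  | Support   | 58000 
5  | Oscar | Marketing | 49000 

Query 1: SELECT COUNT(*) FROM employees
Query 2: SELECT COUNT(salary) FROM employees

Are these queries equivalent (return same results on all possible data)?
No, not equivalent

Query 1 returns: [(5,)]
Query 2 returns: [(4,)]

Reason: COUNT(*) includes NULLs, COUNT(column) excludes them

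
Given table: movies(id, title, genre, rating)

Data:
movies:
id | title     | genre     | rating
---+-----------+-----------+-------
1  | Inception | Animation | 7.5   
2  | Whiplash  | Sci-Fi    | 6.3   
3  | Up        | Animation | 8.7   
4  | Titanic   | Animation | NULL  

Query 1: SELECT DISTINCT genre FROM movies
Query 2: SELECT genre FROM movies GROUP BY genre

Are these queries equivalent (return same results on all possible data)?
Yes, equivalent

Both queries return: [('Animation',), ('Sci-Fi',)]

Reason: Both get unique genres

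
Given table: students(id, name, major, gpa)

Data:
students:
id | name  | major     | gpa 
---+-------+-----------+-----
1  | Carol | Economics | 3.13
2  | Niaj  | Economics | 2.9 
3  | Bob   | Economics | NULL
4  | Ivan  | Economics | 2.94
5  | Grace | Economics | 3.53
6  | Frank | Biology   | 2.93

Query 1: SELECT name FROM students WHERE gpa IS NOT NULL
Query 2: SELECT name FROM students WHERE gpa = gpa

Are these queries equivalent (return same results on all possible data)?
Yes, equivalent

Both queries return: [('Carol',), ('Frank',), ('Grace',), ('Ivan',), ('Niaj',)]

Reason: IS NOT NULL vs self-equality (both exclude NULLs)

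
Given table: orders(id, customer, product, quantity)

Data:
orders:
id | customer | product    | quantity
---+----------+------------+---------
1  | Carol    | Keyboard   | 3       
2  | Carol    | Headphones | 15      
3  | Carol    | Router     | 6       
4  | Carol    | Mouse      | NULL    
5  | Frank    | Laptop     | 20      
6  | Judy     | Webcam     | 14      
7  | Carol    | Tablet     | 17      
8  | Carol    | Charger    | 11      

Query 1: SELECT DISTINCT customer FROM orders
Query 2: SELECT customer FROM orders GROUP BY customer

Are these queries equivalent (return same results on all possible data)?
Yes, equivalent

Both queries return: [('Carol',), ('Frank',), ('Judy',)]

Reason: Both get unique customers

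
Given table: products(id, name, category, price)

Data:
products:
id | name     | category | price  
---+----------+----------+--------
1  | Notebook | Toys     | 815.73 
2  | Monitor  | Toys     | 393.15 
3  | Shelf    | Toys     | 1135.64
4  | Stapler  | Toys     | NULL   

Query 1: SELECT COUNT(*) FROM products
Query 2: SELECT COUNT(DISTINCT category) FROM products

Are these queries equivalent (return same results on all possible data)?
No, not equivalent

Query 1 returns: [(4,)]
Query 2 returns: [(1,)]

Reason: COUNT(*) counts rows, COUNT(DISTINCT category) counts unique categorys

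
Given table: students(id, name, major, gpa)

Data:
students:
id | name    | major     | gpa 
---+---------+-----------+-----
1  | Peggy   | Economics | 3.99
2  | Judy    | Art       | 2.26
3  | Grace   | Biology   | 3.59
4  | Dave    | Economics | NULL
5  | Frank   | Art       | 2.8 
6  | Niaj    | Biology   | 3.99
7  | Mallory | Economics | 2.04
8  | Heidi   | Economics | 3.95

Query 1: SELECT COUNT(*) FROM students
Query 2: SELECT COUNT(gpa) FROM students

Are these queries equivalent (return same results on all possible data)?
No, not equivalent

Query 1 returns: [(8,)]
Query 2 returns: [(7,)]

Reason: COUNT(*) includes NULLs, COUNT(column) excludes them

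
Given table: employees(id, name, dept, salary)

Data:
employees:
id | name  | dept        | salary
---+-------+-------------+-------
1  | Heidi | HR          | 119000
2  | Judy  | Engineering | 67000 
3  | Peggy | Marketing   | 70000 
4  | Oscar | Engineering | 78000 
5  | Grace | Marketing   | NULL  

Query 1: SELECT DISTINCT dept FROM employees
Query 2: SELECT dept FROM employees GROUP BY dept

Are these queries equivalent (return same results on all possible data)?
Yes, equivalent

Both queries return: [('Engineering',), ('HR',), ('Marketing',)]

Reason: Both get unique depts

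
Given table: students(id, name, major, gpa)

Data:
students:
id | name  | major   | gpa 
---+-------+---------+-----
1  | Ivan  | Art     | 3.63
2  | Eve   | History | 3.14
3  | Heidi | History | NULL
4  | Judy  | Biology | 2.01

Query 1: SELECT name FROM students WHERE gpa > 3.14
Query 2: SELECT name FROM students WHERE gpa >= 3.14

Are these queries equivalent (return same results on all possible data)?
No, not equivalent

Query 1 returns: [('Ivan',)]
Query 2 returns: [('Ivan',), ('Eve',)]

Reason: > vs >= gives different results when gpa = 3.14 exists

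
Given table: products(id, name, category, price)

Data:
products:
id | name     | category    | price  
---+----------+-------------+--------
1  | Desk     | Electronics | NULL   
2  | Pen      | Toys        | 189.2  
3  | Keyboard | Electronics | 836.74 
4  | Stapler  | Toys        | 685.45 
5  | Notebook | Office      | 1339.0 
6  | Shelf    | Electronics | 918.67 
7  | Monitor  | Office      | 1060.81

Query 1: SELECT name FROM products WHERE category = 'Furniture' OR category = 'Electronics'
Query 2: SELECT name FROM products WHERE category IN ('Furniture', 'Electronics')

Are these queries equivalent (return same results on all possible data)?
Yes, equivalent

Both queries return: [('Desk',), ('Keyboard',), ('Shelf',)]

Reason: OR vs IN are equivalent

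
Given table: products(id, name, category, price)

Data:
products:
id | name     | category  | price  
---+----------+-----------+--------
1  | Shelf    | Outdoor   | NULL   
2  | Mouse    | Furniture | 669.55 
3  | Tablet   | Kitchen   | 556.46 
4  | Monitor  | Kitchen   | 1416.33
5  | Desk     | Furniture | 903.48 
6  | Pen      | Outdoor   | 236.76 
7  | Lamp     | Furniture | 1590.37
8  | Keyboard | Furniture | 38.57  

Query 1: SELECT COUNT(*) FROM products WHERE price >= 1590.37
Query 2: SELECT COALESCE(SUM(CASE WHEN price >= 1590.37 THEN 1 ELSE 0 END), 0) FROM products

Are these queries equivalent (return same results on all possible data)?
Yes, equivalent

Both queries return: [(1,)]

Reason: COUNT with WHERE vs conditional SUM (COALESCE handles empty-table NULL)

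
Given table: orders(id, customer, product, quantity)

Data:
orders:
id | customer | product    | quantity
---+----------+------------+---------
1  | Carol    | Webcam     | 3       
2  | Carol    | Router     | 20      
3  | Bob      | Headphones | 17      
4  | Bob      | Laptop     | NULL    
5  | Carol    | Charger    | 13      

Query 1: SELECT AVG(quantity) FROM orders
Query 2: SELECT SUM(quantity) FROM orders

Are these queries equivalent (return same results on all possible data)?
No, not equivalent

Query 1 returns: [(13.25,)]
Query 2 returns: [(53,)]

Reason: AVG vs SUM give different aggregate values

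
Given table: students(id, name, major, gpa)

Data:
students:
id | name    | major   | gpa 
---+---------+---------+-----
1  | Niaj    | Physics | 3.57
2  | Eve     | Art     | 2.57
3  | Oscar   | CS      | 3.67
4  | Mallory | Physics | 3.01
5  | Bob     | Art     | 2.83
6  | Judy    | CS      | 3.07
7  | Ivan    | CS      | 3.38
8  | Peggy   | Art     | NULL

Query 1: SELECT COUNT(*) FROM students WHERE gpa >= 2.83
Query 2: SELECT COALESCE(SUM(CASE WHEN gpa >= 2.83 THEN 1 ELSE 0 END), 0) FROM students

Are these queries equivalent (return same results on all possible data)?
Yes, equivalent

Both queries return: [(6,)]

Reason: COUNT with WHERE vs conditional SUM (COALESCE handles empty-table NULL)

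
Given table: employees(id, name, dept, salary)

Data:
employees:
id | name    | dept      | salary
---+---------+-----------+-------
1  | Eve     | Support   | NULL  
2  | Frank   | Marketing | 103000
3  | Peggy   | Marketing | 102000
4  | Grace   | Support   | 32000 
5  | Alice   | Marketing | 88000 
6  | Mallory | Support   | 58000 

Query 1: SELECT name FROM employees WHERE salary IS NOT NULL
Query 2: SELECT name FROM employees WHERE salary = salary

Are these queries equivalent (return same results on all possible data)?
Yes, equivalent

Both queries return: [('Alice',), ('Frank',), ('Grace',), ('Mallory',), ('Peggy',)]

Reason: IS NOT NULL vs self-equality (both exclude NULLs)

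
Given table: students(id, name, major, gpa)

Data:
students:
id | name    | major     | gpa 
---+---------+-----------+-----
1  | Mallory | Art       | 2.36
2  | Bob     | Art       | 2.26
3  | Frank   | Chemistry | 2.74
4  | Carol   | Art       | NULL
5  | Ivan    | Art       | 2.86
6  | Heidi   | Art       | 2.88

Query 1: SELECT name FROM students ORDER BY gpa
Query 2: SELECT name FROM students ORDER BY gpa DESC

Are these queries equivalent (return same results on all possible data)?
No, not equivalent

Query 1 returns: [('Carol',), ('Bob',), ('Mallory',), ('Frank',), ('Ivan',), ('Heidi',)]
Query 2 returns: [('Heidi',), ('Ivan',), ('Frank',), ('Mallory',), ('Bob',), ('Carol',)]

Reason: ASC vs DESC gives opposite ordering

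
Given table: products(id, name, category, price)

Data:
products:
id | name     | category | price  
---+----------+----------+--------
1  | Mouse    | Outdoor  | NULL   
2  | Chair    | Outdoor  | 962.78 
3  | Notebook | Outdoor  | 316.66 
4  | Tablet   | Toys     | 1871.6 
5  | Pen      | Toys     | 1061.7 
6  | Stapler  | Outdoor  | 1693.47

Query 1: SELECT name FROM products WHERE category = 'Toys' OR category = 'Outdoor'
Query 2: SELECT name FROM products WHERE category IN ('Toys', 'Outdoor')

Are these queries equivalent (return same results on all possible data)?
Yes, equivalent

Both queries return: [('Chair',), ('Mouse',), ('Notebook',), ('Pen',), ('Stapler',), ('Tablet',)]

Reason: OR vs IN are equivalent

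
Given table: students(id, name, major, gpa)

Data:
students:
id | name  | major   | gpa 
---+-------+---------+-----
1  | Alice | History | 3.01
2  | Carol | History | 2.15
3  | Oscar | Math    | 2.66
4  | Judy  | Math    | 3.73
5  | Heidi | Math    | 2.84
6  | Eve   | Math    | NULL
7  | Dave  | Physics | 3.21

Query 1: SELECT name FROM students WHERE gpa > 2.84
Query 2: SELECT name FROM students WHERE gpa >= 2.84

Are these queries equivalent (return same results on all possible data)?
No, not equivalent

Query 1 returns: [('Alice',), ('Judy',), ('Dave',)]
Query 2 returns: [('Alice',), ('Judy',), ('Heidi',), ('Dave',)]

Reason: > vs >= gives different results when gpa = 2.84 exists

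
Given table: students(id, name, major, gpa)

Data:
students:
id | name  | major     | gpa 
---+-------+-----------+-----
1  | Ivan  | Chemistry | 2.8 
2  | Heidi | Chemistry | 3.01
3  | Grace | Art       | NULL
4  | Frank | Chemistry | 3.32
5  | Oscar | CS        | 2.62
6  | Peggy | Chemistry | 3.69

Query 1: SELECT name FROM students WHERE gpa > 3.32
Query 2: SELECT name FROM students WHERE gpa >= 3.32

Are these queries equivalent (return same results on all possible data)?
No, not equivalent

Query 1 returns: [('Peggy',)]
Query 2 returns: [('Frank',), ('Peggy',)]

Reason: > vs >= gives different results when gpa = 3.32 exists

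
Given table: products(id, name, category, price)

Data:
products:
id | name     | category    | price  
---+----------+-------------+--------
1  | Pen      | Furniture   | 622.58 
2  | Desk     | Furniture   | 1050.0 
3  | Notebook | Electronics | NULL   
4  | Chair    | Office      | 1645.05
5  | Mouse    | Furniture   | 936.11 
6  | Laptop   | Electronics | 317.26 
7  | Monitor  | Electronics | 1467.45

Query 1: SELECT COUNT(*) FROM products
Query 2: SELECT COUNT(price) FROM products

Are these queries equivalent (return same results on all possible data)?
No, not equivalent

Query 1 returns: [(7,)]
Query 2 returns: [(6,)]

Reason: COUNT(*) includes NULLs, COUNT(column) excludes them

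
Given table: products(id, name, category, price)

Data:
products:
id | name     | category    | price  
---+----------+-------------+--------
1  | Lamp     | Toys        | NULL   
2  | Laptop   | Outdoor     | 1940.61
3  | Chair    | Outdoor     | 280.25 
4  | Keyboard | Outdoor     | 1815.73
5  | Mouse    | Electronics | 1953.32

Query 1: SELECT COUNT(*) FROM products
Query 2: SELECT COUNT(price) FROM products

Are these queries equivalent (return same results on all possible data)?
No, not equivalent

Query 1 returns: [(5,)]
Query 2 returns: [(4,)]

Reason: COUNT(*) includes NULLs, COUNT(column) excludes them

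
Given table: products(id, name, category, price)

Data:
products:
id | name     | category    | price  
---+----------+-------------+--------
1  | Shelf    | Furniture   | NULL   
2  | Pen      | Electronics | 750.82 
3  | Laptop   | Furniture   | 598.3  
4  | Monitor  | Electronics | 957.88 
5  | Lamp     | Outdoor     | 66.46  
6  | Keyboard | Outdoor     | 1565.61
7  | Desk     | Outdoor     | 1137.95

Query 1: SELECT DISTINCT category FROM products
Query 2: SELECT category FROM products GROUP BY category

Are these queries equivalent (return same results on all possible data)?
Yes, equivalent

Both queries return: [('Electronics',), ('Furniture',), ('Outdoor',)]

Reason: Both get unique categorys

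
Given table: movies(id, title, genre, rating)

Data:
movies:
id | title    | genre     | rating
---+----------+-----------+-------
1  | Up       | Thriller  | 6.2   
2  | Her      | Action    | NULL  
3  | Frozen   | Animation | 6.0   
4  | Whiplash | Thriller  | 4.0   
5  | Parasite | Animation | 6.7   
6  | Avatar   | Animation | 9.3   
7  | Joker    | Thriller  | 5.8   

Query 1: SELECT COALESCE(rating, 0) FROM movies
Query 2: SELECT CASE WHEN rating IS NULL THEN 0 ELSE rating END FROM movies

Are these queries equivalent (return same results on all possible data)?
Yes, equivalent

Both queries return: [(0,), (4.0,), (5.8,), (6.0,), (6.2,), (6.7,), (9.3,)]

Reason: COALESCE vs CASE for NULL handling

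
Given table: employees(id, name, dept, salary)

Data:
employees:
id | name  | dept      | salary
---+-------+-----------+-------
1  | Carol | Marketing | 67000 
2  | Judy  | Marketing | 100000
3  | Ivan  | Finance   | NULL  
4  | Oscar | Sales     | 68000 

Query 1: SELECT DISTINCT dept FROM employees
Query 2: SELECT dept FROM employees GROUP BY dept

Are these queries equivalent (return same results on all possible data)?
Yes, equivalent

Both queries return: [('Finance',), ('Marketing',), ('Sales',)]

Reason: Both get unique depts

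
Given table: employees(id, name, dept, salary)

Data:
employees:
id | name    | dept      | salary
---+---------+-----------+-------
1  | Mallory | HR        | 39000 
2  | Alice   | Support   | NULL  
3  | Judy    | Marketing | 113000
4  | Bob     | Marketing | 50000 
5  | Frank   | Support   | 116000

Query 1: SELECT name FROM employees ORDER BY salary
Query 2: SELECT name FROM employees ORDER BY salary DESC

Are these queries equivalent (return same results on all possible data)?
No, not equivalent

Query 1 returns: [('Alice',), ('Mallory',), ('Bob',), ('Judy',), ('Frank',)]
Query 2 returns: [('Frank',), ('Judy',), ('Bob',), ('Mallory',), ('Alice',)]

Reason: ASC vs DESC gives opposite ordering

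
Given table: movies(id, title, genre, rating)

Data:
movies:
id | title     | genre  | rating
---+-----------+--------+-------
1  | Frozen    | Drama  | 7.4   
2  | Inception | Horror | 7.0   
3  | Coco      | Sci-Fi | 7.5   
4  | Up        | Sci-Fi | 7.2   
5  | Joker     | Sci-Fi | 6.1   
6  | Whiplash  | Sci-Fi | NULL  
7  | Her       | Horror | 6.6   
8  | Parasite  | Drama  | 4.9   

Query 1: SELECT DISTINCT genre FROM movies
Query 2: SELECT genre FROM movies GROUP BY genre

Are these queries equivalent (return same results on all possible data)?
Yes, equivalent

Both queries return: [('Drama',), ('Horror',), ('Sci-Fi',)]

Reason: Both get unique genres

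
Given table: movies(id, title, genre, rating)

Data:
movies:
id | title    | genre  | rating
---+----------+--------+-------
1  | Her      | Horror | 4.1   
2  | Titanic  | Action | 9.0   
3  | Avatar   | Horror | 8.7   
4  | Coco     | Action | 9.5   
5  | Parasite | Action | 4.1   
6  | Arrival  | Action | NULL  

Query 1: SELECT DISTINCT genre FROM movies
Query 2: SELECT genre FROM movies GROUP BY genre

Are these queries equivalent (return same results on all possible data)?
Yes, equivalent

Both queries return: [('Action',), ('Horror',)]

Reason: Both get unique genres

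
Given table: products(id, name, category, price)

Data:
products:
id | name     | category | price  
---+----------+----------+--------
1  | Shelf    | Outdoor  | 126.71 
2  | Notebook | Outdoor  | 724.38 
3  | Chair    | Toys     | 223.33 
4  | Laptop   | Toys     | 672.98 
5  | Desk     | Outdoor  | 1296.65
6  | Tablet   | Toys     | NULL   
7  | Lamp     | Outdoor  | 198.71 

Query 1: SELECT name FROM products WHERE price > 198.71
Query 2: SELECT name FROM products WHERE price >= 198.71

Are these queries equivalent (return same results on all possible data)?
No, not equivalent

Query 1 returns: [('Notebook',), ('Chair',), ('Laptop',), ('Desk',)]
Query 2 returns: [('Notebook',), ('Chair',), ('Laptop',), ('Desk',), ('Lamp',)]

Reason: > vs >= gives different results when price = 198.71 exists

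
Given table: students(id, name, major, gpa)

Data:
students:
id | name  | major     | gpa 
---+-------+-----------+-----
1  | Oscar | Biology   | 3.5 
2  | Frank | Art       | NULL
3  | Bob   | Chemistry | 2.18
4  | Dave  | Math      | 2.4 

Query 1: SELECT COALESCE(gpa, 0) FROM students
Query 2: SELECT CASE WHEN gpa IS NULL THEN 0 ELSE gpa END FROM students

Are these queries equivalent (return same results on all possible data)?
Yes, equivalent

Both queries return: [(0,), (2.18,), (2.4,), (3.5,)]

Reason: COALESCE vs CASE for NULL handling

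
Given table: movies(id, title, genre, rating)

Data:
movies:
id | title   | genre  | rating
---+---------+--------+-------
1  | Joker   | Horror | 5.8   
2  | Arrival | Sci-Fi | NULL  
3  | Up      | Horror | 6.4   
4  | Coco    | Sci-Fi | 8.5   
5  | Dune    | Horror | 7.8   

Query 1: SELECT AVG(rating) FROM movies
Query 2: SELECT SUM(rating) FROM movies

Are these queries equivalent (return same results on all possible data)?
No, not equivalent

Query 1 returns: [(7.125,)]
Query 2 returns: [(28.5,)]

Reason: AVG vs SUM give different aggregate values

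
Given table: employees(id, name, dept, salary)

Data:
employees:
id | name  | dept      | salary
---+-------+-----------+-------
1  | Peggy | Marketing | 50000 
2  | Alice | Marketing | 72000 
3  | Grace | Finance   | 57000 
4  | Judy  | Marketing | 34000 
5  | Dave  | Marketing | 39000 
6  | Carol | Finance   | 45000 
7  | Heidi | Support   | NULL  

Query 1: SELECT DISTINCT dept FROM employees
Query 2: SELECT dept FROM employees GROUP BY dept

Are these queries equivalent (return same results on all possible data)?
Yes, equivalent

Both queries return: [('Finance',), ('Marketing',), ('Support',)]

Reason: Both get unique depts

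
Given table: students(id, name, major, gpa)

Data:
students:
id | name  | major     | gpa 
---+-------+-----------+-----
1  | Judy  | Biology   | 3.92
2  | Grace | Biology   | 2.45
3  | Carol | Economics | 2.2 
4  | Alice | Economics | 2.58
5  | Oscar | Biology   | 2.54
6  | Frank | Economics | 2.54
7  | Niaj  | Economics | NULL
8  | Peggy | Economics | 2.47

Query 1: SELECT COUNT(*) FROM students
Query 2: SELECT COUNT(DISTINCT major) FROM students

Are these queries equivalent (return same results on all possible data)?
No, not equivalent

Query 1 returns: [(8,)]
Query 2 returns: [(2,)]

Reason: COUNT(*) counts rows, COUNT(DISTINCT major) counts unique majors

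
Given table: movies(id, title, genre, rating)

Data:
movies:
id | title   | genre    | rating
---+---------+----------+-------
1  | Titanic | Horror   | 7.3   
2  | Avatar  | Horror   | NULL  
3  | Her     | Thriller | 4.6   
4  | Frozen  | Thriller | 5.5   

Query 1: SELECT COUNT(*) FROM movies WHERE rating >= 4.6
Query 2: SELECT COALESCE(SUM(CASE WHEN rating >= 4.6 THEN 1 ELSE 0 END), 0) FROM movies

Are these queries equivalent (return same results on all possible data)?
Yes, equivalent

Both queries return: [(3,)]

Reason: COUNT with WHERE vs conditional SUM (COALESCE handles empty-table NULL)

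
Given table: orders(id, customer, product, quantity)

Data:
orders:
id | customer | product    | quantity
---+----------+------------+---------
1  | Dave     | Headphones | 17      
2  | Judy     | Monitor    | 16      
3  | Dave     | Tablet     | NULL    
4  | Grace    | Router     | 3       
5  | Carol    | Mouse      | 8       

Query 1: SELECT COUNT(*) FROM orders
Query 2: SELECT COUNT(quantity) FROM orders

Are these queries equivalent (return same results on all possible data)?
No, not equivalent

Query 1 returns: [(5,)]
Query 2 returns: [(4,)]

Reason: COUNT(*) includes NULLs, COUNT(column) excludes them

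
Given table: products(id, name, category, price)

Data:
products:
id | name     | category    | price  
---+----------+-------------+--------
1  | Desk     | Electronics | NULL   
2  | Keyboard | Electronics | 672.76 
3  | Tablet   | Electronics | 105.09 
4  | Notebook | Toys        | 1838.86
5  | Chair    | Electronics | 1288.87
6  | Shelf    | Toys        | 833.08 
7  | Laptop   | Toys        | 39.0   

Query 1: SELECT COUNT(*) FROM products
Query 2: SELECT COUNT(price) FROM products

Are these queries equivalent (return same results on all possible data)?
No, not equivalent

Query 1 returns: [(7,)]
Query 2 returns: [(6,)]

Reason: COUNT(*) includes NULLs, COUNT(column) excludes them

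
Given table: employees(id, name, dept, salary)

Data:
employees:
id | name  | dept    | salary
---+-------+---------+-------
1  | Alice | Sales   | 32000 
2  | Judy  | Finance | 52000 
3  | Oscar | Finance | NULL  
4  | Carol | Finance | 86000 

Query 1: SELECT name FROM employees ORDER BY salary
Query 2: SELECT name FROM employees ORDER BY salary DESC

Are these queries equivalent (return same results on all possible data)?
No, not equivalent

Query 1 returns: [('Oscar',), ('Alice',), ('Judy',), ('Carol',)]
Query 2 returns: [('Carol',), ('Judy',), ('Alice',), ('Oscar',)]

Reason: ASC vs DESC gives opposite ordering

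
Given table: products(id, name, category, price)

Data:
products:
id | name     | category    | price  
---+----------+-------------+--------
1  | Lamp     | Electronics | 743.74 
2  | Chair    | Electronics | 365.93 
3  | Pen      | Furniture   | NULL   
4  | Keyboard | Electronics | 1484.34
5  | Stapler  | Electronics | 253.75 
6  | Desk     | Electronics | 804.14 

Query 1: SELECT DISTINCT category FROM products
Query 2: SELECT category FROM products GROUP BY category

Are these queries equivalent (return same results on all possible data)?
Yes, equivalent

Both queries return: [('Electronics',), ('Furniture',)]

Reason: Both get unique categorys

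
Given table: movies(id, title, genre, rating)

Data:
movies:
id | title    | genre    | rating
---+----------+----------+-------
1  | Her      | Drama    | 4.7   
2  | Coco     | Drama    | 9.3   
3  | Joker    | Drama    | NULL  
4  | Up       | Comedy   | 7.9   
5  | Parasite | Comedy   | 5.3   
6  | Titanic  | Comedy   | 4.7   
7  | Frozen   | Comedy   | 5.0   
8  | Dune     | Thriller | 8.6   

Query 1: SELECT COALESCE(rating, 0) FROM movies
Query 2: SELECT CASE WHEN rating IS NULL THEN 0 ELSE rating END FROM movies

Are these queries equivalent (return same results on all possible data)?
Yes, equivalent

Both queries return: [(0,), (4.7,), (4.7,), (5.0,), (5.3,), (7.9,), (8.6,), (9.3,)]

Reason: COALESCE vs CASE for NULL handling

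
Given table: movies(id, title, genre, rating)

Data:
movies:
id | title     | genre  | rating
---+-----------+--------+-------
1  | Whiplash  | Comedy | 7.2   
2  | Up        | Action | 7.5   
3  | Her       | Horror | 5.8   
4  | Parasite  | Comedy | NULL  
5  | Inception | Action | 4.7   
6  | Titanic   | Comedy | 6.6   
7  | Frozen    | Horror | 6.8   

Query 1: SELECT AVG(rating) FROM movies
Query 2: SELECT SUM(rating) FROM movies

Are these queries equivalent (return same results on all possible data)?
No, not equivalent

Query 1 returns: [(6.433333333333334,)]
Query 2 returns: [(38.6,)]

Reason: AVG vs SUM give different aggregate values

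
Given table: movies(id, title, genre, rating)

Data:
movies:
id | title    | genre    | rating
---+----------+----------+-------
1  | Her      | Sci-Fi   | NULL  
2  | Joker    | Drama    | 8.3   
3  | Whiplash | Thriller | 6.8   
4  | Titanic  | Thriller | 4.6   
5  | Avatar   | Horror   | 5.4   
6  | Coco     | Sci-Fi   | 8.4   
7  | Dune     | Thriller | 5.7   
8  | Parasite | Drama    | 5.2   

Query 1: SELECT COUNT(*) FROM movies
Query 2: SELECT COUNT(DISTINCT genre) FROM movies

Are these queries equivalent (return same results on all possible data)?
No, not equivalent

Query 1 returns: [(8,)]
Query 2 returns: [(4,)]

Reason: COUNT(*) counts rows, COUNT(DISTINCT genre) counts unique genres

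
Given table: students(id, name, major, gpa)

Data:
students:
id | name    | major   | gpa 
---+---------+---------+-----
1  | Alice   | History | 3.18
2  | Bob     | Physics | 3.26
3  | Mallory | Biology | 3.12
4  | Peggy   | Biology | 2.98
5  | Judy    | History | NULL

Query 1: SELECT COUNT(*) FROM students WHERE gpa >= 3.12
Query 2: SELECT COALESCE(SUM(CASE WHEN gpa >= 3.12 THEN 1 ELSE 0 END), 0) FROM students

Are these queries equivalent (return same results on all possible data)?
Yes, equivalent

Both queries return: [(3,)]

Reason: COUNT with WHERE vs conditional SUM (COALESCE handles empty-table NULL)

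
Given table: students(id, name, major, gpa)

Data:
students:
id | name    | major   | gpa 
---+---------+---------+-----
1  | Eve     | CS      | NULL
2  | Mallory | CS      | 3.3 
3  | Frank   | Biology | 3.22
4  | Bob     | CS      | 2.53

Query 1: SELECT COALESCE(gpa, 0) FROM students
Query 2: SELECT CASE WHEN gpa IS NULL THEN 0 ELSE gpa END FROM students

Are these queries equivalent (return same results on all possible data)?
Yes, equivalent

Both queries return: [(0,), (2.53,), (3.22,), (3.3,)]

Reason: COALESCE vs CASE for NULL handling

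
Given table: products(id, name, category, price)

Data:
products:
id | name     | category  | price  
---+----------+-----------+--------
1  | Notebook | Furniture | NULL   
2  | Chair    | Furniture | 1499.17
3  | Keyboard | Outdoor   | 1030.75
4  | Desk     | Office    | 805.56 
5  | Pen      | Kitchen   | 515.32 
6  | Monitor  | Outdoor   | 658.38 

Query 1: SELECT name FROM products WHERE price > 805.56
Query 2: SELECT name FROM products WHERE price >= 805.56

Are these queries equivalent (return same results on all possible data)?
No, not equivalent

Query 1 returns: [('Chair',), ('Keyboard',)]
Query 2 returns: [('Chair',), ('Keyboard',), ('Desk',)]

Reason: > vs >= gives different results when price = 805.56 exists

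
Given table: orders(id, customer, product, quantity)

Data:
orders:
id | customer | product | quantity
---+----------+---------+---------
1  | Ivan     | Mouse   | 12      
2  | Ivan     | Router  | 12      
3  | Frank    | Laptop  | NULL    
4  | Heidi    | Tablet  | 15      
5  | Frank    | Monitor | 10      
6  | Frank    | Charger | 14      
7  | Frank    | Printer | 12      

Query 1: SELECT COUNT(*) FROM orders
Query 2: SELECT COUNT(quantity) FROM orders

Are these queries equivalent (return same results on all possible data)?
No, not equivalent

Query 1 returns: [(7,)]
Query 2 returns: [(6,)]

Reason: COUNT(*) includes NULLs, COUNT(column) excludes them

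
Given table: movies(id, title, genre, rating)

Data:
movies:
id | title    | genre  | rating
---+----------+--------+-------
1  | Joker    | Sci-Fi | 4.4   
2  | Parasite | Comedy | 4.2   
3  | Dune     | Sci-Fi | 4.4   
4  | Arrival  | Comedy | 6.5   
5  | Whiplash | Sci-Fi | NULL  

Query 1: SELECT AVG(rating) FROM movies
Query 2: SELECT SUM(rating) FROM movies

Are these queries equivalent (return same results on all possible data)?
No, not equivalent

Query 1 returns: [(4.875,)]
Query 2 returns: [(19.5,)]

Reason: AVG vs SUM give different aggregate values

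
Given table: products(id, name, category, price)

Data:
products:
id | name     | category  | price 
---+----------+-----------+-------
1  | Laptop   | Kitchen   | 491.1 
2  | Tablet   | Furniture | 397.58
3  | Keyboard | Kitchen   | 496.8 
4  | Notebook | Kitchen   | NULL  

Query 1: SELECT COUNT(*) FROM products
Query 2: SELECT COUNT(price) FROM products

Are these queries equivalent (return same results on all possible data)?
No, not equivalent

Query 1 returns: [(4,)]
Query 2 returns: [(3,)]

Reason: COUNT(*) includes NULLs, COUNT(column) excludes them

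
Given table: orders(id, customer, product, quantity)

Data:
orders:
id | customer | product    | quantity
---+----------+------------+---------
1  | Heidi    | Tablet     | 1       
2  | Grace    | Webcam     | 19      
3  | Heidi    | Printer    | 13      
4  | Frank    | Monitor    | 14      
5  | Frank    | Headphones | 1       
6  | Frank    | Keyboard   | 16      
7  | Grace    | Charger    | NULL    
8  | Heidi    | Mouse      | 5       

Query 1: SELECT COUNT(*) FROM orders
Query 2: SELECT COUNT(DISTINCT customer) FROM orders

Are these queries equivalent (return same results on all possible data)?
No, not equivalent

Query 1 returns: [(8,)]
Query 2 returns: [(3,)]

Reason: COUNT(*) counts rows, COUNT(DISTINCT customer) counts unique customers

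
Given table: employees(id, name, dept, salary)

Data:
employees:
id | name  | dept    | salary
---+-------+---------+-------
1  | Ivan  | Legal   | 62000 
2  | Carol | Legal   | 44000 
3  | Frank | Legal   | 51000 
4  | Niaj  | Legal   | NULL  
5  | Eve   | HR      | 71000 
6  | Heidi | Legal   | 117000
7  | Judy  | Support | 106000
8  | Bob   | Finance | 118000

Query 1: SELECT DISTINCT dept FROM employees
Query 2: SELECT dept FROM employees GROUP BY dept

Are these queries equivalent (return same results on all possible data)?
Yes, equivalent

Both queries return: [('Finance',), ('HR',), ('Legal',), ('Support',)]

Reason: Both get unique depts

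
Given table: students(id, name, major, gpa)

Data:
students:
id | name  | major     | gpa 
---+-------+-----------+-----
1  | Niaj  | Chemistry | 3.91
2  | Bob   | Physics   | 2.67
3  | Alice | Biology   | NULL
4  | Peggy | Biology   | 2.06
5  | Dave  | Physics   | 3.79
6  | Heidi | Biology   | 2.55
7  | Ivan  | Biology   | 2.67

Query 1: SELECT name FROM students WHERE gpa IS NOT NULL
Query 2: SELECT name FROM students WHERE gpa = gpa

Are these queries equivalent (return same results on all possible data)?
Yes, equivalent

Both queries return: [('Bob',), ('Dave',), ('Heidi',), ('Ivan',), ('Niaj',), ('Peggy',)]

Reason: IS NOT NULL vs self-equality (both exclude NULLs)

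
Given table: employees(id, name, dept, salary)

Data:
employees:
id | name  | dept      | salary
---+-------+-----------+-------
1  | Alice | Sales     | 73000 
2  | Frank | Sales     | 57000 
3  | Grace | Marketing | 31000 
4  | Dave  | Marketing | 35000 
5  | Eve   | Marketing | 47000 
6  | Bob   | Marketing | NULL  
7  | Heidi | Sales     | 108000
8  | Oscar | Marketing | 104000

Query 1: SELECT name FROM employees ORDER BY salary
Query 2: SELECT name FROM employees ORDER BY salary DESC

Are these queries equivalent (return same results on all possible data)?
No, not equivalent

Query 1 returns: [('Bob',), ('Grace',), ('Dave',), ('Eve',), ('Frank',), ('Alice',), ('Oscar',), ('Heidi',)]
Query 2 returns: [('Heidi',), ('Oscar',), ('Alice',), ('Frank',), ('Eve',), ('Dave',), ('Grace',), ('Bob',)]

Reason: ASC vs DESC gives opposite ordering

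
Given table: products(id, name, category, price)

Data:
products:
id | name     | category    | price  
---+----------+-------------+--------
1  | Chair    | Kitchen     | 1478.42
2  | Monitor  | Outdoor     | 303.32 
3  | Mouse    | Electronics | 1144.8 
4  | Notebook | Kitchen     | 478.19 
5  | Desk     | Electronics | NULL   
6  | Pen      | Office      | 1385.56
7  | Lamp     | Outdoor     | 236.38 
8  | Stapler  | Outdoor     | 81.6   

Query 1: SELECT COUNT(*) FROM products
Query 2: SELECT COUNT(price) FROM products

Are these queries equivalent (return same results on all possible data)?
No, not equivalent

Query 1 returns: [(8,)]
Query 2 returns: [(7,)]

Reason: COUNT(*) includes NULLs, COUNT(column) excludes them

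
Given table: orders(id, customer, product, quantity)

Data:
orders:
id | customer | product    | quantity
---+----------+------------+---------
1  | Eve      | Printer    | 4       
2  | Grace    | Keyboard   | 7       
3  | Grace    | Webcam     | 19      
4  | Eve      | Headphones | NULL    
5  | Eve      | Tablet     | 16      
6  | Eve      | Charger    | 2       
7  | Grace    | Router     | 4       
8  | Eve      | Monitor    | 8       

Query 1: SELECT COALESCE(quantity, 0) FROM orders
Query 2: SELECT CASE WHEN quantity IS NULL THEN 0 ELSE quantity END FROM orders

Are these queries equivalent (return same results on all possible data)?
Yes, equivalent

Both queries return: [(0,), (2,), (4,), (4,), (7,), (8,), (16,), (19,)]

Reason: COALESCE vs CASE for NULL handling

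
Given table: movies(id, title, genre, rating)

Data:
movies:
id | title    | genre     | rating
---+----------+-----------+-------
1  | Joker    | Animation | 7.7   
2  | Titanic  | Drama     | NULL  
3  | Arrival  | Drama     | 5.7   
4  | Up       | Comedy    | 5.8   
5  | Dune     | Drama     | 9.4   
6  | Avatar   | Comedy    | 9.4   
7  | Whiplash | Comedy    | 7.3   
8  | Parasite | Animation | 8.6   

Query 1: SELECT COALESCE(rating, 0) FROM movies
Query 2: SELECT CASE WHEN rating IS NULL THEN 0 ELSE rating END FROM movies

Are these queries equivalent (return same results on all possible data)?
Yes, equivalent

Both queries return: [(0,), (5.7,), (5.8,), (7.3,), (7.7,), (8.6,), (9.4,), (9.4,)]

Reason: COALESCE vs CASE for NULL handling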